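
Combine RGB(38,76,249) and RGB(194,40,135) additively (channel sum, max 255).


Additive: each channel = min(255, C₁+C₂)
R: 38+194 = 232 → 232
G: 76+40 = 116 → 116
B: 249+135 = 384 → 255
= RGB(232, 116, 255)


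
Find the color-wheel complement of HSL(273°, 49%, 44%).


Complement = opposite side of color wheel = hue + 180°
H' = (273 + 180) mod 360 = 93°
S and L unchanged.
= HSL(93°, 49%, 44%)


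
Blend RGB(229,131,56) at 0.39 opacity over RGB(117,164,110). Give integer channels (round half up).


C = α×F + (1-α)×B, with 1-α = 0.61
R: 0.39×229 + 0.61×117 = 89.31 + 71.37 = 160.68 → 161
G: 0.39×131 + 0.61×164 = 51.09 + 100.04 = 151.13 → 151
B: 0.39×56 + 0.61×110 = 21.84 + 67.10 = 88.94 → 89
= RGB(161, 151, 89)


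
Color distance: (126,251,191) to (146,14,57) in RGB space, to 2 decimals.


d = √[(R₁-R₂)² + (G₁-G₂)² + (B₁-B₂)²]
d = √[(126-146)² + (251-14)² + (191-57)²]
d = √[400 + 56169 + 17956]
d = √74525
d ≈ 272.99


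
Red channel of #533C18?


Color: #533C18
R = 53 = 83
G = 3C = 60
B = 18 = 24
Red = 83


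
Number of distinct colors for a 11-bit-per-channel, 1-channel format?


Total bits = 11 bits/channel × 1 channels = 11 bits
Distinct colors = 2^11
= 2,048 colors


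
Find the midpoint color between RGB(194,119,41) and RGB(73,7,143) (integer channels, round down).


Midpoint: each channel = ⌊(C₁+C₂)/2⌋
R: ⌊(194+73)/2⌋ = 133
G: ⌊(119+7)/2⌋ = 63
B: ⌊(41+143)/2⌋ = 92
= RGB(133, 63, 92)


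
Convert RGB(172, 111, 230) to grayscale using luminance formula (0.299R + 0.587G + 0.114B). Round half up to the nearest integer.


Gray = 0.299×R + 0.587×G + 0.114×B
Gray = 0.299×172 + 0.587×111 + 0.114×230
Gray = 51.428 + 65.157 + 26.220
Gray = 142.805 → round half up → 143
Gray = 143


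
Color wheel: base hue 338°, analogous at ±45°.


Base hue: 338°
Left analog: (338 - 45) mod 360 = 293°
Right analog: (338 + 45) mod 360 = 23°
Analogous hues = 293° and 23°


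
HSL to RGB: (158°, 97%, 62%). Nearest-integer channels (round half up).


H=158°, S=0.97, L=0.62
C = (1-|2L-1|)×S = (1-|0.24|)×0.97 = 0.7372
H' = H/60 = 158/60 ≈ 2.6333; X = C×(1-|H' mod 2 - 1|) ≈ 0.4669
m = L - C/2 = 0.62 - 0.3686 = 0.2514
Sector ⌊H'⌋ = 2 → (R',G',B') = (0.0, 0.7372, ≈0.4669)
RGB = ((R'+m)×255, (G'+m)×255, (B'+m)×255) = (64.107, 252.093, 183.1648)
Round half up → RGB(64, 252, 183)


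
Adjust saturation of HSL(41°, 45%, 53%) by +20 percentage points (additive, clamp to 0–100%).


Original S = 45%
Adjustment = +20 percentage points
New S = 45 + (20) = 65
Clamp to [0, 100] → 65
= HSL(41°, 65%, 53%)


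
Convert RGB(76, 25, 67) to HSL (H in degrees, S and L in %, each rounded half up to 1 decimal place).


Normalize: R'=76/255≈0.2980, G'=25/255≈0.0980, B'=67/255≈0.2627
Max=76/255, Min=25/255, Δ=Max-Min=51/255
L = (Max+Min)/2 = (76+25)/510 = 101/510 = 0.19803… → L = 19.8%
L ≤ 0.5 → S = Δ/(Max+Min) = 51/(76+25) = 51/101 = 0.50495… → S = 50.5%
(the 1/255 factors cancel in S and H, so raw channel differences can be used)
Max is R' → H = 60 × (((G-B)/Δ) mod 6) = 60 × (((25-67)/51) mod 6)
  (-42)/51 = -0.8235…; negative, so add 6 → 5.1764…
  H = 60 × 5.1764… = 310.588…° → H = 310.6°
= HSL(310.6°, 50.5%, 19.8%)


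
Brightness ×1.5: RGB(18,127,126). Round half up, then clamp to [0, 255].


Multiply each channel by 1.5, round half up, clamp to [0, 255]
R: 18×1.5 = 27
G: 127×1.5 = 190.5 → round → 191
B: 126×1.5 = 189
= RGB(27, 191, 189)


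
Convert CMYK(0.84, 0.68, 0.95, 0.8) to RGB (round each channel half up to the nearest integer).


R = 255 × (1-C) × (1-K) = 255 × 0.16 × 0.20 = 8.16 → 8
G = 255 × (1-M) × (1-K) = 255 × 0.32 × 0.20 = 16.32 → 16
B = 255 × (1-Y) × (1-K) = 255 × 0.05 × 0.20 = 2.55 → 3
= RGB(8, 16, 3)


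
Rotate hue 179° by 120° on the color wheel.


New hue = (H + rotation) mod 360
New hue = (179 + 120) mod 360
= 299 mod 360
= 299°


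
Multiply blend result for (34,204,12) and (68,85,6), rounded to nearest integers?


Multiply: C = A×B/255, rounded to nearest integer
R: 34×68/255 = 2312/255 ≈ 9.067 → 9
G: 204×85/255 = 17340/255 ≈ 68.000 → 68
B: 12×6/255 = 72/255 ≈ 0.282 → 0
= RGB(9, 68, 0)


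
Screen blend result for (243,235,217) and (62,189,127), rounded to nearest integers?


Screen: C = 255 - (255-A)×(255-B)/255, rounded to nearest integer
R: 255 - (255-243)×(255-62)/255 = 255 - 2316/255 ≈ 255 - 9.082 = 245.918 → 246
G: 255 - (255-235)×(255-189)/255 = 255 - 1320/255 ≈ 255 - 5.176 = 249.824 → 250
B: 255 - (255-217)×(255-127)/255 = 255 - 4864/255 ≈ 255 - 19.075 = 235.925 → 236
= RGB(246, 250, 236)


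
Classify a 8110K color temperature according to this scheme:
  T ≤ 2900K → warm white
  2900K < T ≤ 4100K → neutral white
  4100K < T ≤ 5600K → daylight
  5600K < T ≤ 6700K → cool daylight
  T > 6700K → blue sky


Temperature: 8110K
8110K > 6700K → blue sky
Classification: blue sky


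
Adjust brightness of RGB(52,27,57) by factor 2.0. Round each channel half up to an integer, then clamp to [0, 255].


Multiply each channel by 2.0, round half up, clamp to [0, 255]
R: 52×2.0 = 104
G: 27×2.0 = 54
B: 57×2.0 = 114
= RGB(104, 54, 114)


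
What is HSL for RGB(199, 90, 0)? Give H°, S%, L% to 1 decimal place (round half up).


Normalize: R'=199/255≈0.7804, G'=90/255≈0.3529, B'=0/255≈0.0000
Max=199/255, Min=0/255, Δ=Max-Min=199/255
L = (Max+Min)/2 = (199+0)/510 = 199/510 = 0.39019… → L = 39.0%
L ≤ 0.5 → S = Δ/(Max+Min) = 199/(199+0) = 199/199 = 1 → S = 100.0%
(the 1/255 factors cancel in S and H, so raw channel differences can be used)
Max is R' → H = 60 × (((G-B)/Δ) mod 6) = 60 × (((90-0)/199) mod 6)
  90/199 = 0.4522…
  H = 60 × 0.4522… = 27.135…° → H = 27.1°
= HSL(27.1°, 100.0%, 39.0%)


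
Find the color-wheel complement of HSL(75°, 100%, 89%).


Complement = opposite side of color wheel = hue + 180°
H' = (75 + 180) mod 360 = 255°
S and L unchanged.
= HSL(255°, 100%, 89%)


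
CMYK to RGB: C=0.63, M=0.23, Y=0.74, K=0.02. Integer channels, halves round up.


R = 255 × (1-C) × (1-K) = 255 × 0.37 × 0.98 = 92.463 → 92
G = 255 × (1-M) × (1-K) = 255 × 0.77 × 0.98 = 192.423 → 192
B = 255 × (1-Y) × (1-K) = 255 × 0.26 × 0.98 = 64.974 → 65
= RGB(92, 192, 65)


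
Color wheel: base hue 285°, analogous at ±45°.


Base hue: 285°
Left analog: (285 - 45) mod 360 = 240°
Right analog: (285 + 45) mod 360 = 330°
Analogous hues = 240° and 330°


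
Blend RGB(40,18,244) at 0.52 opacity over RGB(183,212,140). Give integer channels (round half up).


C = α×F + (1-α)×B, with 1-α = 0.48
R: 0.52×40 + 0.48×183 = 20.80 + 87.84 = 108.64 → 109
G: 0.52×18 + 0.48×212 = 9.36 + 101.76 = 111.12 → 111
B: 0.52×244 + 0.48×140 = 126.88 + 67.20 = 194.08 → 194
= RGB(109, 111, 194)


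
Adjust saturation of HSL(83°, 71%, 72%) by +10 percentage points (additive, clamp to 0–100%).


Original S = 71%
Adjustment = +10 percentage points
New S = 71 + (10) = 81
Clamp to [0, 100] → 81
= HSL(83°, 81%, 72%)


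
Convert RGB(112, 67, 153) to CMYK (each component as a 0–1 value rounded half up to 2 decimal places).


R'=112/255≈0.4392, G'=67/255≈0.2627, B'=153/255≈0.6000
K = 1 - max(R',G',B') = 1 - 153/255 = 102/255 = 0.4 → 0.40
(1-R'-K)/(1-K) simplifies to (max-R)/max with max = 153:
C = (153-112)/153 = 41/153 = 0.26797… → 0.27
M = (153-67)/153 = 86/153 = 0.56209… → 0.56
Y = (153-153)/153 = 0/153 = 0 → 0.00
= CMYK(0.27, 0.56, 0.00, 0.40)


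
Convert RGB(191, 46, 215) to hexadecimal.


R = 191 → BF (hex)
G = 46 → 2E (hex)
B = 215 → D7 (hex)
Hex = #BF2ED7


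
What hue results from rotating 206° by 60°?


New hue = (H + rotation) mod 360
New hue = (206 + 60) mod 360
= 266 mod 360
= 266°


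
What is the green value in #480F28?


Color: #480F28
R = 48 = 72
G = 0F = 15
B = 28 = 40
Green = 15


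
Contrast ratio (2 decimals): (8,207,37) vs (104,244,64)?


Linearize each sRGB channel c=v/255: c/12.92 if c ≤ 0.04045 else ((c+0.055)/1.055)^2.4
L = 0.2126×R_lin + 0.7152×G_lin + 0.0722×B_lin
Color 1 (8,207,37):
  R=8: 8/255≈0.0314 ≤ 0.04045 → 0.0314/12.92 ≈ 0.00243
  G=207: 207/255≈0.8118 > 0.04045 → ((0.8118+0.055)/1.055)^2.4 ≈ 0.62396
  B=37: 37/255≈0.1451 > 0.04045 → ((0.1451+0.055)/1.055)^2.4 ≈ 0.01850
  L1 = 0.2126×0.00243 + 0.7152×0.62396 + 0.0722×0.01850 ≈ 0.44811
Color 2 (104,244,64):
  R=104: 104/255≈0.4078 > 0.04045 → ((0.4078+0.055)/1.055)^2.4 ≈ 0.13843
  G=244: 244/255≈0.9569 > 0.04045 → ((0.9569+0.055)/1.055)^2.4 ≈ 0.90466
  B=64: 64/255≈0.2510 > 0.04045 → ((0.2510+0.055)/1.055)^2.4 ≈ 0.05127
  L2 = 0.2126×0.13843 + 0.7152×0.90466 + 0.0722×0.05127 ≈ 0.68015
Lighter = 0.68015, Darker = 0.44811
Ratio = (L_lighter + 0.05) / (L_darker + 0.05)
Ratio = (0.68015 + 0.05) / (0.44811 + 0.05) = 0.73015 / 0.49811 ≈ 1.4658
Ratio ≈ 1.47:1


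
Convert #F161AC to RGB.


F1 → 241 (R)
61 → 97 (G)
AC → 172 (B)
= RGB(241, 97, 172)


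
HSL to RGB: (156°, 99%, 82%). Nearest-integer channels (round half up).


H=156°, S=0.99, L=0.82
C = (1-|2L-1|)×S = (1-|0.64|)×0.99 = 0.3564
H' = H/60 = 156/60 ≈ 2.6000; X = C×(1-|H' mod 2 - 1|) = 0.21384
m = L - C/2 = 0.82 - 0.1782 = 0.6418
Sector ⌊H'⌋ = 2 → (R',G',B') = (0.0, 0.3564, 0.21384)
RGB = ((R'+m)×255, (G'+m)×255, (B'+m)×255) = (163.659, 254.541, 218.1882)
Round half up → RGB(164, 255, 218)


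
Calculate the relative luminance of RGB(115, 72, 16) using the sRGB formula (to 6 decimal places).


Linearize each channel (sRGB transfer function): c = v/255; c_lin = c/12.92 if c ≤ 0.04045, else ((c+0.055)/1.055)^2.4
  R: 115/255 ≈ 0.450980 > 0.04045 → ((0.450980+0.055)/1.055)^2.4 ≈ 0.171441
  G: 72/255 ≈ 0.282353 > 0.04045 → ((0.282353+0.055)/1.055)^2.4 ≈ 0.064803
  B: 16/255 ≈ 0.062745 > 0.04045 → ((0.062745+0.055)/1.055)^2.4 ≈ 0.005182
R_lin = 0.171441, G_lin = 0.064803, B_lin = 0.005182
L = 0.2126×R + 0.7152×G + 0.0722×B
L = 0.2126×0.171441 + 0.7152×0.064803 + 0.0722×0.005182
L ≈ 0.083170


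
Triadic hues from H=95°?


Triadic: equally spaced at 120° intervals
H1 = 95°
H2 = (95 + 120) mod 360 = 215°
H3 = (95 + 240) mod 360 = 335°
Triadic = 95°, 215°, 335°


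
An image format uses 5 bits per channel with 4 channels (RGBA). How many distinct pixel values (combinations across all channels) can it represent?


Total bits = 5 bits/channel × 4 channels = 20 bits
Distinct pixel values = 2^20
= 1,048,576 pixel values


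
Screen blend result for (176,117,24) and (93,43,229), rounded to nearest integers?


Screen: C = 255 - (255-A)×(255-B)/255, rounded to nearest integer
R: 255 - (255-176)×(255-93)/255 = 255 - 12798/255 ≈ 255 - 50.188 = 204.812 → 205
G: 255 - (255-117)×(255-43)/255 = 255 - 29256/255 ≈ 255 - 114.729 = 140.271 → 140
B: 255 - (255-24)×(255-229)/255 = 255 - 6006/255 ≈ 255 - 23.553 = 231.447 → 231
= RGB(205, 140, 231)


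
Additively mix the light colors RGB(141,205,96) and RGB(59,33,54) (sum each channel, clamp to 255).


Additive: each channel = min(255, C₁+C₂)
R: 141+59 = 200 → 200
G: 205+33 = 238 → 238
B: 96+54 = 150 → 150
= RGB(200, 238, 150)


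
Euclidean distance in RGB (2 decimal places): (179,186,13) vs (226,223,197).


d = √[(R₁-R₂)² + (G₁-G₂)² + (B₁-B₂)²]
d = √[(179-226)² + (186-223)² + (13-197)²]
d = √[2209 + 1369 + 33856]
d = √37434
d ≈ 193.48


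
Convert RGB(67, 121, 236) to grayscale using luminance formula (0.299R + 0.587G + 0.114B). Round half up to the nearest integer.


Gray = 0.299×R + 0.587×G + 0.114×B
Gray = 0.299×67 + 0.587×121 + 0.114×236
Gray = 20.033 + 71.027 + 26.904
Gray = 117.964 → round half up → 118
Gray = 118


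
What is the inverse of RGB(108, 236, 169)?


Invert: (255-R, 255-G, 255-B)
R: 255-108 = 147
G: 255-236 = 19
B: 255-169 = 86
= RGB(147, 19, 86)


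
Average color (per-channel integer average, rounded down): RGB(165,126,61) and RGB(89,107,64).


Midpoint: each channel = ⌊(C₁+C₂)/2⌋
R: ⌊(165+89)/2⌋ = 127
G: ⌊(126+107)/2⌋ = 116
B: ⌊(61+64)/2⌋ = 62
= RGB(127, 116, 62)


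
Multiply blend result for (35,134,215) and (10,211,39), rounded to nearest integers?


Multiply: C = A×B/255, rounded to nearest integer
R: 35×10/255 = 350/255 ≈ 1.373 → 1
G: 134×211/255 = 28274/255 ≈ 110.878 → 111
B: 215×39/255 = 8385/255 ≈ 32.882 → 33
= RGB(1, 111, 33)


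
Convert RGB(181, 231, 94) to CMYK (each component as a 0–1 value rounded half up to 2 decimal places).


R'=181/255≈0.7098, G'=231/255≈0.9059, B'=94/255≈0.3686
K = 1 - max(R',G',B') = 1 - 231/255 = 24/255 = 0.09411… → 0.09
(1-R'-K)/(1-K) simplifies to (max-R)/max with max = 231:
C = (231-181)/231 = 50/231 = 0.21645… → 0.22
M = (231-231)/231 = 0/231 = 0 → 0.00
Y = (231-94)/231 = 137/231 = 0.59307… → 0.59
= CMYK(0.22, 0.00, 0.59, 0.09)


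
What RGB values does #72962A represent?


72 → 114 (R)
96 → 150 (G)
2A → 42 (B)
= RGB(114, 150, 42)


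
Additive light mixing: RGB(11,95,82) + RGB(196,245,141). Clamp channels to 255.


Additive: each channel = min(255, C₁+C₂)
R: 11+196 = 207 → 207
G: 95+245 = 340 → 255
B: 82+141 = 223 → 223
= RGB(207, 255, 223)


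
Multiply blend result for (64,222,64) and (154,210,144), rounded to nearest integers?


Multiply: C = A×B/255, rounded to nearest integer
R: 64×154/255 = 9856/255 ≈ 38.651 → 39
G: 222×210/255 = 46620/255 ≈ 182.824 → 183
B: 64×144/255 = 9216/255 ≈ 36.141 → 36
= RGB(39, 183, 36)


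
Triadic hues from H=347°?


Triadic: equally spaced at 120° intervals
H1 = 347°
H2 = (347 + 120) mod 360 = 107°
H3 = (347 + 240) mod 360 = 227°
Triadic = 347°, 107°, 227°


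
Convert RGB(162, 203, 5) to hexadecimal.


R = 162 → A2 (hex)
G = 203 → CB (hex)
B = 5 → 05 (hex)
Hex = #A2CB05


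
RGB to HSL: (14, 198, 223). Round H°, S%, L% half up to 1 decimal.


Normalize: R'=14/255≈0.0549, G'=198/255≈0.7765, B'=223/255≈0.8745
Max=223/255, Min=14/255, Δ=Max-Min=209/255
L = (Max+Min)/2 = (223+14)/510 = 237/510 = 0.46470… → L = 46.5%
L ≤ 0.5 → S = Δ/(Max+Min) = 209/(223+14) = 209/237 = 0.88185… → S = 88.2%
(the 1/255 factors cancel in S and H, so raw channel differences can be used)
Max is B' → H = 60 × ((R-G)/Δ + 4) = 60 × ((14-198)/209 + 4)
  -184/209 + 4 = -0.8803… + 4 = 3.1196…
  H = 60 × 3.1196… = 187.177…° → H = 187.2°
= HSL(187.2°, 88.2%, 46.5%)


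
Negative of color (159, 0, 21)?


Invert: (255-R, 255-G, 255-B)
R: 255-159 = 96
G: 255-0 = 255
B: 255-21 = 234
= RGB(96, 255, 234)


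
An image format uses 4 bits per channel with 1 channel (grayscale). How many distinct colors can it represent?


Total bits = 4 bits/channel × 1 channels = 4 bits
Distinct colors = 2^4
= 16 colors


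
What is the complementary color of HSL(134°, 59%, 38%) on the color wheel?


Complement = opposite side of color wheel = hue + 180°
H' = (134 + 180) mod 360 = 314°
S and L unchanged.
= HSL(314°, 59%, 38%)


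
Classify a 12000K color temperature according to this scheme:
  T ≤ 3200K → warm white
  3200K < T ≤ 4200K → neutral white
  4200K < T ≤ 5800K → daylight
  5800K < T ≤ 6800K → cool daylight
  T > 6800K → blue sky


Temperature: 12000K
12000K > 6800K → blue sky
Classification: blue sky


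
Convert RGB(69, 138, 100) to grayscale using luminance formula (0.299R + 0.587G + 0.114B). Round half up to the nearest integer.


Gray = 0.299×R + 0.587×G + 0.114×B
Gray = 0.299×69 + 0.587×138 + 0.114×100
Gray = 20.631 + 81.006 + 11.400
Gray = 113.037 → round half up → 113
Gray = 113


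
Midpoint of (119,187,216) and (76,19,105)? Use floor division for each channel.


Midpoint: each channel = ⌊(C₁+C₂)/2⌋
R: ⌊(119+76)/2⌋ = 97
G: ⌊(187+19)/2⌋ = 103
B: ⌊(216+105)/2⌋ = 160
= RGB(97, 103, 160)


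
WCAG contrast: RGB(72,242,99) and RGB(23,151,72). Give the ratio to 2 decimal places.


Linearize each sRGB channel c=v/255: c/12.92 if c ≤ 0.04045 else ((c+0.055)/1.055)^2.4
L = 0.2126×R_lin + 0.7152×G_lin + 0.0722×B_lin
Color 1 (72,242,99):
  R=72: 72/255≈0.2824 > 0.04045 → ((0.2824+0.055)/1.055)^2.4 ≈ 0.06480
  G=242: 242/255≈0.9490 > 0.04045 → ((0.9490+0.055)/1.055)^2.4 ≈ 0.88792
  B=99: 99/255≈0.3882 > 0.04045 → ((0.3882+0.055)/1.055)^2.4 ≈ 0.12477
  L1 = 0.2126×0.06480 + 0.7152×0.88792 + 0.0722×0.12477 ≈ 0.65783
Color 2 (23,151,72):
  R=23: 23/255≈0.0902 > 0.04045 → ((0.0902+0.055)/1.055)^2.4 ≈ 0.00857
  G=151: 151/255≈0.5922 > 0.04045 → ((0.5922+0.055)/1.055)^2.4 ≈ 0.30947
  B=72: 72/255≈0.2824 > 0.04045 → ((0.2824+0.055)/1.055)^2.4 ≈ 0.06480
  L2 = 0.2126×0.00857 + 0.7152×0.30947 + 0.0722×0.06480 ≈ 0.22783
Lighter = 0.65783, Darker = 0.22783
Ratio = (L_lighter + 0.05) / (L_darker + 0.05)
Ratio = (0.65783 + 0.05) / (0.22783 + 0.05) = 0.70783 / 0.27783 ≈ 2.5477
Ratio ≈ 2.55:1


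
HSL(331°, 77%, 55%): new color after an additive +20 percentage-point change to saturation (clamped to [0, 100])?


Original S = 77%
Adjustment = +20 percentage points
New S = 77 + (20) = 97
Clamp to [0, 100] → 97
= HSL(331°, 97%, 55%)


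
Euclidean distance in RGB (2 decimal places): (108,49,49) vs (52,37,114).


d = √[(R₁-R₂)² + (G₁-G₂)² + (B₁-B₂)²]
d = √[(108-52)² + (49-37)² + (49-114)²]
d = √[3136 + 144 + 4225]
d = √7505
d ≈ 86.63


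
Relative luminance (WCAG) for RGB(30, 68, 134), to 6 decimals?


Linearize each channel (sRGB transfer function): c = v/255; c_lin = c/12.92 if c ≤ 0.04045, else ((c+0.055)/1.055)^2.4
  R: 30/255 ≈ 0.117647 > 0.04045 → ((0.117647+0.055)/1.055)^2.4 ≈ 0.012983
  G: 68/255 ≈ 0.266667 > 0.04045 → ((0.266667+0.055)/1.055)^2.4 ≈ 0.057805
  B: 134/255 ≈ 0.525490 > 0.04045 → ((0.525490+0.055)/1.055)^2.4 ≈ 0.238398
R_lin = 0.012983, G_lin = 0.057805, B_lin = 0.238398
L = 0.2126×R + 0.7152×G + 0.0722×B
L = 0.2126×0.012983 + 0.7152×0.057805 + 0.0722×0.238398
L ≈ 0.061315


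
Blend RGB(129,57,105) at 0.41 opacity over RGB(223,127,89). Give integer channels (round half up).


C = α×F + (1-α)×B, with 1-α = 0.59
R: 0.41×129 + 0.59×223 = 52.89 + 131.57 = 184.46 → 184
G: 0.41×57 + 0.59×127 = 23.37 + 74.93 = 98.30 → 98
B: 0.41×105 + 0.59×89 = 43.05 + 52.51 = 95.56 → 96
= RGB(184, 98, 96)


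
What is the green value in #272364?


Color: #272364
R = 27 = 39
G = 23 = 35
B = 64 = 100
Green = 35


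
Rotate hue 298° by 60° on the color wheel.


New hue = (H + rotation) mod 360
New hue = (298 + 60) mod 360
= 358 mod 360
= 358°


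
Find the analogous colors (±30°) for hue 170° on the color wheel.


Base hue: 170°
Left analog: (170 - 30) mod 360 = 140°
Right analog: (170 + 30) mod 360 = 200°
Analogous hues = 140° and 200°


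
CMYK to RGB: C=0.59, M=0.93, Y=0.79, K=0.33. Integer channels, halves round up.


R = 255 × (1-C) × (1-K) = 255 × 0.41 × 0.67 = 70.0485 → 70
G = 255 × (1-M) × (1-K) = 255 × 0.07 × 0.67 = 11.9595 → 12
B = 255 × (1-Y) × (1-K) = 255 × 0.21 × 0.67 = 35.8785 → 36
= RGB(70, 12, 36)


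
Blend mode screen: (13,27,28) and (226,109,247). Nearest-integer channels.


Screen: C = 255 - (255-A)×(255-B)/255, rounded to nearest integer
R: 255 - (255-13)×(255-226)/255 = 255 - 7018/255 ≈ 255 - 27.522 = 227.478 → 227
G: 255 - (255-27)×(255-109)/255 = 255 - 33288/255 ≈ 255 - 130.541 = 124.459 → 124
B: 255 - (255-28)×(255-247)/255 = 255 - 1816/255 ≈ 255 - 7.122 = 247.878 → 248
= RGB(227, 124, 248)


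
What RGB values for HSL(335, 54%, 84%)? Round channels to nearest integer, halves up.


H=335°, S=0.54, L=0.84
C = (1-|2L-1|)×S = (1-|0.68|)×0.54 = 0.1728
H' = H/60 = 335/60 ≈ 5.5833; X = C×(1-|H' mod 2 - 1|) = 0.072
m = L - C/2 = 0.84 - 0.0864 = 0.7536
Sector ⌊H'⌋ = 5 → (R',G',B') = (0.1728, 0.0, 0.072)
RGB = ((R'+m)×255, (G'+m)×255, (B'+m)×255) = (236.232, 192.168, 210.528)
Round half up → RGB(236, 192, 211)


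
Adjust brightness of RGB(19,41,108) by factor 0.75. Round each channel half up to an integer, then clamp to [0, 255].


Multiply each channel by 0.75, round half up, clamp to [0, 255]
R: 19×0.75 = 14.25 → round → 14
G: 41×0.75 = 30.75 → round → 31
B: 108×0.75 = 81
= RGB(14, 31, 81)


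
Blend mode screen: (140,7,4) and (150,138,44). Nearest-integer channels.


Screen: C = 255 - (255-A)×(255-B)/255, rounded to nearest integer
R: 255 - (255-140)×(255-150)/255 = 255 - 12075/255 ≈ 255 - 47.353 = 207.647 → 208
G: 255 - (255-7)×(255-138)/255 = 255 - 29016/255 ≈ 255 - 113.788 = 141.212 → 141
B: 255 - (255-4)×(255-44)/255 = 255 - 52961/255 ≈ 255 - 207.690 = 47.310 → 47
= RGB(208, 141, 47)


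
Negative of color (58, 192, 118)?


Invert: (255-R, 255-G, 255-B)
R: 255-58 = 197
G: 255-192 = 63
B: 255-118 = 137
= RGB(197, 63, 137)


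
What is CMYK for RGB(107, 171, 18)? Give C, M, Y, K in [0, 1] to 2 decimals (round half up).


R'=107/255≈0.4196, G'=171/255≈0.6706, B'=18/255≈0.0706
K = 1 - max(R',G',B') = 1 - 171/255 = 84/255 = 0.32941… → 0.33
(1-R'-K)/(1-K) simplifies to (max-R)/max with max = 171:
C = (171-107)/171 = 64/171 = 0.37426… → 0.37
M = (171-171)/171 = 0/171 = 0 → 0.00
Y = (171-18)/171 = 153/171 = 0.89473… → 0.89
= CMYK(0.37, 0.00, 0.89, 0.33)


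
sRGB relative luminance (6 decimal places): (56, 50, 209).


Linearize each channel (sRGB transfer function): c = v/255; c_lin = c/12.92 if c ≤ 0.04045, else ((c+0.055)/1.055)^2.4
  R: 56/255 ≈ 0.219608 > 0.04045 → ((0.219608+0.055)/1.055)^2.4 ≈ 0.039546
  G: 50/255 ≈ 0.196078 > 0.04045 → ((0.196078+0.055)/1.055)^2.4 ≈ 0.031896
  B: 209/255 ≈ 0.819608 > 0.04045 → ((0.819608+0.055)/1.055)^2.4 ≈ 0.637597
R_lin = 0.039546, G_lin = 0.031896, B_lin = 0.637597
L = 0.2126×R + 0.7152×G + 0.0722×B
L = 0.2126×0.039546 + 0.7152×0.031896 + 0.0722×0.637597
L ≈ 0.077254


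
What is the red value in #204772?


Color: #204772
R = 20 = 32
G = 47 = 71
B = 72 = 114
Red = 32


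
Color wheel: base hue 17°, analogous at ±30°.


Base hue: 17°
Left analog: (17 - 30) mod 360 = 347°
Right analog: (17 + 30) mod 360 = 47°
Analogous hues = 347° and 47°


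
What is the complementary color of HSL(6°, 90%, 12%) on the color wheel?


Complement = opposite side of color wheel = hue + 180°
H' = (6 + 180) mod 360 = 186°
S and L unchanged.
= HSL(186°, 90%, 12%)


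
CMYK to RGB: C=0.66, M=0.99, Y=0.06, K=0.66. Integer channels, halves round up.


R = 255 × (1-C) × (1-K) = 255 × 0.34 × 0.34 = 29.478 → 29
G = 255 × (1-M) × (1-K) = 255 × 0.01 × 0.34 = 0.867 → 1
B = 255 × (1-Y) × (1-K) = 255 × 0.94 × 0.34 = 81.498 → 81
= RGB(29, 1, 81)


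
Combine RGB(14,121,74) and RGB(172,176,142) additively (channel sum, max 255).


Additive: each channel = min(255, C₁+C₂)
R: 14+172 = 186 → 186
G: 121+176 = 297 → 255
B: 74+142 = 216 → 216
= RGB(186, 255, 216)


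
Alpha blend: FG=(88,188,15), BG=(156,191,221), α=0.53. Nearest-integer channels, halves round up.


C = α×F + (1-α)×B, with 1-α = 0.47
R: 0.53×88 + 0.47×156 = 46.64 + 73.32 = 119.96 → 120
G: 0.53×188 + 0.47×191 = 99.64 + 89.77 = 189.41 → 189
B: 0.53×15 + 0.47×221 = 7.95 + 103.87 = 111.82 → 112
= RGB(120, 189, 112)


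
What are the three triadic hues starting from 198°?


Triadic: equally spaced at 120° intervals
H1 = 198°
H2 = (198 + 120) mod 360 = 318°
H3 = (198 + 240) mod 360 = 78°
Triadic = 198°, 318°, 78°


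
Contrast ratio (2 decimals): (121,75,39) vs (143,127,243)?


Linearize each sRGB channel c=v/255: c/12.92 if c ≤ 0.04045 else ((c+0.055)/1.055)^2.4
L = 0.2126×R_lin + 0.7152×G_lin + 0.0722×B_lin
Color 1 (121,75,39):
  R=121: 121/255≈0.4745 > 0.04045 → ((0.4745+0.055)/1.055)^2.4 ≈ 0.19120
  G=75: 75/255≈0.2941 > 0.04045 → ((0.2941+0.055)/1.055)^2.4 ≈ 0.07036
  B=39: 39/255≈0.1529 > 0.04045 → ((0.1529+0.055)/1.055)^2.4 ≈ 0.02029
  L1 = 0.2126×0.19120 + 0.7152×0.07036 + 0.0722×0.02029 ≈ 0.09244
Color 2 (143,127,243):
  R=143: 143/255≈0.5608 > 0.04045 → ((0.5608+0.055)/1.055)^2.4 ≈ 0.27468
  G=127: 127/255≈0.4980 > 0.04045 → ((0.4980+0.055)/1.055)^2.4 ≈ 0.21223
  B=243: 243/255≈0.9529 > 0.04045 → ((0.9529+0.055)/1.055)^2.4 ≈ 0.89627
  L2 = 0.2126×0.27468 + 0.7152×0.21223 + 0.0722×0.89627 ≈ 0.27489
Lighter = 0.27489, Darker = 0.09244
Ratio = (L_lighter + 0.05) / (L_darker + 0.05)
Ratio = (0.27489 + 0.05) / (0.09244 + 0.05) = 0.32489 / 0.14244 ≈ 2.2810
Ratio ≈ 2.28:1


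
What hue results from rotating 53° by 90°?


New hue = (H + rotation) mod 360
New hue = (53 + 90) mod 360
= 143 mod 360
= 143°


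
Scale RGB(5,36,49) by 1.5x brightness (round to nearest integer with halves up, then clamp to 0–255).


Multiply each channel by 1.5, round half up, clamp to [0, 255]
R: 5×1.5 = 7.5 → round → 8
G: 36×1.5 = 54
B: 49×1.5 = 73.5 → round → 74
= RGB(8, 54, 74)


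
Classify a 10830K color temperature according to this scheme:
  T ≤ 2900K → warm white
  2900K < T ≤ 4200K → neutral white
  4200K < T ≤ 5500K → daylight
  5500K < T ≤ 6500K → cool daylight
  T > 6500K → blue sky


Temperature: 10830K
10830K > 6500K → blue sky
Classification: blue sky


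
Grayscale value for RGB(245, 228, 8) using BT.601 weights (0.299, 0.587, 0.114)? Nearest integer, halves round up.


Gray = 0.299×R + 0.587×G + 0.114×B
Gray = 0.299×245 + 0.587×228 + 0.114×8
Gray = 73.255 + 133.836 + 0.912
Gray = 208.003 → round half up → 208
Gray = 208


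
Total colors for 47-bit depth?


Colors = 2^bits = 2^47
= 140,737,488,355,328 colors


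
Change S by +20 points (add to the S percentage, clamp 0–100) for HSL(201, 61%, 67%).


Original S = 61%
Adjustment = +20 percentage points
New S = 61 + (20) = 81
Clamp to [0, 100] → 81
= HSL(201°, 81%, 67%)


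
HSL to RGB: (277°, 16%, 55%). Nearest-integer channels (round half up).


H=277°, S=0.16, L=0.55
C = (1-|2L-1|)×S = (1-|0.10|)×0.16 = 0.144
H' = H/60 = 277/60 ≈ 4.6167; X = C×(1-|H' mod 2 - 1|) = 0.0888
m = L - C/2 = 0.55 - 0.072 = 0.478
Sector ⌊H'⌋ = 4 → (R',G',B') = (0.0888, 0.0, 0.144)
RGB = ((R'+m)×255, (G'+m)×255, (B'+m)×255) = (144.534, 121.89, 158.61)
Round half up → RGB(145, 122, 159)


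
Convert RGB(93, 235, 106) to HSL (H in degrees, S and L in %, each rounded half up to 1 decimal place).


Normalize: R'=93/255≈0.3647, G'=235/255≈0.9216, B'=106/255≈0.4157
Max=235/255, Min=93/255, Δ=Max-Min=142/255
L = (Max+Min)/2 = (235+93)/510 = 328/510 = 0.64313… → L = 64.3%
L > 0.5 → S = Δ/(2-Max-Min) = 142/(510-235-93) = 142/182 = 0.78021… → S = 78.0%
(the 1/255 factors cancel in S and H, so raw channel differences can be used)
Max is G' → H = 60 × ((B-R)/Δ + 2) = 60 × ((106-93)/142 + 2)
  13/142 + 2 = 0.0915… + 2 = 2.0915…
  H = 60 × 2.0915… = 125.492…° → H = 125.5°
= HSL(125.5°, 78.0%, 64.3%)


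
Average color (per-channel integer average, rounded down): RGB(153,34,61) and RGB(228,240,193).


Midpoint: each channel = ⌊(C₁+C₂)/2⌋
R: ⌊(153+228)/2⌋ = 190
G: ⌊(34+240)/2⌋ = 137
B: ⌊(61+193)/2⌋ = 127
= RGB(190, 137, 127)


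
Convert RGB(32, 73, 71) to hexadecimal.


R = 32 → 20 (hex)
G = 73 → 49 (hex)
B = 71 → 47 (hex)
Hex = #204947


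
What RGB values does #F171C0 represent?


F1 → 241 (R)
71 → 113 (G)
C0 → 192 (B)
= RGB(241, 113, 192)


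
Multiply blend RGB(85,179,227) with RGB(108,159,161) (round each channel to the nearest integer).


Multiply: C = A×B/255, rounded to nearest integer
R: 85×108/255 = 9180/255 ≈ 36.000 → 36
G: 179×159/255 = 28461/255 ≈ 111.612 → 112
B: 227×161/255 = 36547/255 ≈ 143.322 → 143
= RGB(36, 112, 143)


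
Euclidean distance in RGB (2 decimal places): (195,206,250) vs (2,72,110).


d = √[(R₁-R₂)² + (G₁-G₂)² + (B₁-B₂)²]
d = √[(195-2)² + (206-72)² + (250-110)²]
d = √[37249 + 17956 + 19600]
d = √74805
d ≈ 273.51


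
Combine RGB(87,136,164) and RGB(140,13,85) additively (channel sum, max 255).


Additive: each channel = min(255, C₁+C₂)
R: 87+140 = 227 → 227
G: 136+13 = 149 → 149
B: 164+85 = 249 → 249
= RGB(227, 149, 249)


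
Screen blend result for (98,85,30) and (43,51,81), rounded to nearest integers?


Screen: C = 255 - (255-A)×(255-B)/255, rounded to nearest integer
R: 255 - (255-98)×(255-43)/255 = 255 - 33284/255 ≈ 255 - 130.525 = 124.475 → 124
G: 255 - (255-85)×(255-51)/255 = 255 - 34680/255 ≈ 255 - 136.000 = 119.000 → 119
B: 255 - (255-30)×(255-81)/255 = 255 - 39150/255 ≈ 255 - 153.529 = 101.471 → 101
= RGB(124, 119, 101)


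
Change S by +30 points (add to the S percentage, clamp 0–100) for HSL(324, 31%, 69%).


Original S = 31%
Adjustment = +30 percentage points
New S = 31 + (30) = 61
Clamp to [0, 100] → 61
= HSL(324°, 61%, 69%)


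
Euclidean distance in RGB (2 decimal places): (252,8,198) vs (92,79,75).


d = √[(R₁-R₂)² + (G₁-G₂)² + (B₁-B₂)²]
d = √[(252-92)² + (8-79)² + (198-75)²]
d = √[25600 + 5041 + 15129]
d = √45770
d ≈ 213.94


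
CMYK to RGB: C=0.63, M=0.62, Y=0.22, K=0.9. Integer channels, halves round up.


R = 255 × (1-C) × (1-K) = 255 × 0.37 × 0.10 = 9.435 → 9
G = 255 × (1-M) × (1-K) = 255 × 0.38 × 0.10 = 9.69 → 10
B = 255 × (1-Y) × (1-K) = 255 × 0.78 × 0.10 = 19.89 → 20
= RGB(9, 10, 20)


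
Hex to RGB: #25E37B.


25 → 37 (R)
E3 → 227 (G)
7B → 123 (B)
= RGB(37, 227, 123)


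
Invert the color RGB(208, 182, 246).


Invert: (255-R, 255-G, 255-B)
R: 255-208 = 47
G: 255-182 = 73
B: 255-246 = 9
= RGB(47, 73, 9)


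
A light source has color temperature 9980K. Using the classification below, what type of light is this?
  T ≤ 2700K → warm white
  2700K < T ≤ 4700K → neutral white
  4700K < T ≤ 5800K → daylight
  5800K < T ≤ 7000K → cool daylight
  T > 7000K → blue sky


Temperature: 9980K
9980K > 7000K → blue sky
Classification: blue sky


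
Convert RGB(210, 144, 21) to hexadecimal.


R = 210 → D2 (hex)
G = 144 → 90 (hex)
B = 21 → 15 (hex)
Hex = #D29015


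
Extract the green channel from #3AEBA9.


Color: #3AEBA9
R = 3A = 58
G = EB = 235
B = A9 = 169
Green = 235


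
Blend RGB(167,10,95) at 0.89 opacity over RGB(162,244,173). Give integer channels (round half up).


C = α×F + (1-α)×B, with 1-α = 0.11
R: 0.89×167 + 0.11×162 = 148.63 + 17.82 = 166.45 → 166
G: 0.89×10 + 0.11×244 = 8.90 + 26.84 = 35.74 → 36
B: 0.89×95 + 0.11×173 = 84.55 + 19.03 = 103.58 → 104
= RGB(166, 36, 104)


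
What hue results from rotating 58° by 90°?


New hue = (H + rotation) mod 360
New hue = (58 + 90) mod 360
= 148 mod 360
= 148°


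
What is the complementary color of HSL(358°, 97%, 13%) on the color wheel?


Complement = opposite side of color wheel = hue + 180°
H' = (358 + 180) mod 360 = 178°
S and L unchanged.
= HSL(178°, 97%, 13%)


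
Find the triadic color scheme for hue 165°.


Triadic: equally spaced at 120° intervals
H1 = 165°
H2 = (165 + 120) mod 360 = 285°
H3 = (165 + 240) mod 360 = 45°
Triadic = 165°, 285°, 45°


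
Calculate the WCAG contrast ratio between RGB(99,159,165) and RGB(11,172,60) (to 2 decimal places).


Linearize each sRGB channel c=v/255: c/12.92 if c ≤ 0.04045 else ((c+0.055)/1.055)^2.4
L = 0.2126×R_lin + 0.7152×G_lin + 0.0722×B_lin
Color 1 (99,159,165):
  R=99: 99/255≈0.3882 > 0.04045 → ((0.3882+0.055)/1.055)^2.4 ≈ 0.12477
  G=159: 159/255≈0.6235 > 0.04045 → ((0.6235+0.055)/1.055)^2.4 ≈ 0.34670
  B=165: 165/255≈0.6471 > 0.04045 → ((0.6471+0.055)/1.055)^2.4 ≈ 0.37626
  L1 = 0.2126×0.12477 + 0.7152×0.34670 + 0.0722×0.37626 ≈ 0.30166
Color 2 (11,172,60):
  R=11: 11/255≈0.0431 > 0.04045 → ((0.0431+0.055)/1.055)^2.4 ≈ 0.00335
  G=172: 172/255≈0.6745 > 0.04045 → ((0.6745+0.055)/1.055)^2.4 ≈ 0.41254
  B=60: 60/255≈0.2353 > 0.04045 → ((0.2353+0.055)/1.055)^2.4 ≈ 0.04519
  L2 = 0.2126×0.00335 + 0.7152×0.41254 + 0.0722×0.04519 ≈ 0.29902
Lighter = 0.30166, Darker = 0.29902
Ratio = (L_lighter + 0.05) / (L_darker + 0.05)
Ratio = (0.30166 + 0.05) / (0.29902 + 0.05) = 0.35166 / 0.34902 ≈ 1.0075
Ratio ≈ 1.01:1


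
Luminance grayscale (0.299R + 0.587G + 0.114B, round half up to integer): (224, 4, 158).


Gray = 0.299×R + 0.587×G + 0.114×B
Gray = 0.299×224 + 0.587×4 + 0.114×158
Gray = 66.976 + 2.348 + 18.012
Gray = 87.336 → round half up → 87
Gray = 87


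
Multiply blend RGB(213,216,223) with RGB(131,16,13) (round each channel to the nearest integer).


Multiply: C = A×B/255, rounded to nearest integer
R: 213×131/255 = 27903/255 ≈ 109.424 → 109
G: 216×16/255 = 3456/255 ≈ 13.553 → 14
B: 223×13/255 = 2899/255 ≈ 11.369 → 11
= RGB(109, 14, 11)


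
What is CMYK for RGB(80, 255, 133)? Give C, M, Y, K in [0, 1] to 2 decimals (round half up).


R'=80/255≈0.3137, G'=255/255≈1.0000, B'=133/255≈0.5216
K = 1 - max(R',G',B') = 1 - 255/255 = 0/255 = 0 → 0.00
(1-R'-K)/(1-K) simplifies to (max-R)/max with max = 255:
C = (255-80)/255 = 175/255 = 0.68627… → 0.69
M = (255-255)/255 = 0/255 = 0 → 0.00
Y = (255-133)/255 = 122/255 = 0.47843… → 0.48
= CMYK(0.69, 0.00, 0.48, 0.00)


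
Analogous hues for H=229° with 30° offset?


Base hue: 229°
Left analog: (229 - 30) mod 360 = 199°
Right analog: (229 + 30) mod 360 = 259°
Analogous hues = 199° and 259°


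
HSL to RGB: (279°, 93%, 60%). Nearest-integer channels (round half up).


H=279°, S=0.93, L=0.60
C = (1-|2L-1|)×S = (1-|0.20|)×0.93 = 0.744
H' = H/60 = 279/60 ≈ 4.6500; X = C×(1-|H' mod 2 - 1|) = 0.4836
m = L - C/2 = 0.60 - 0.372 = 0.228
Sector ⌊H'⌋ = 4 → (R',G',B') = (0.4836, 0.0, 0.744)
RGB = ((R'+m)×255, (G'+m)×255, (B'+m)×255) = (181.458, 58.14, 247.86)
Round half up → RGB(181, 58, 248)


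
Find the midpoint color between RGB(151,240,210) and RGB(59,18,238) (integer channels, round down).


Midpoint: each channel = ⌊(C₁+C₂)/2⌋
R: ⌊(151+59)/2⌋ = 105
G: ⌊(240+18)/2⌋ = 129
B: ⌊(210+238)/2⌋ = 224
= RGB(105, 129, 224)


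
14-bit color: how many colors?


Colors = 2^bits = 2^14
= 16,384 colors


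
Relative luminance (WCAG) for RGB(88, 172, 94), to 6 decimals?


Linearize each channel (sRGB transfer function): c = v/255; c_lin = c/12.92 if c ≤ 0.04045, else ((c+0.055)/1.055)^2.4
  R: 88/255 ≈ 0.345098 > 0.04045 → ((0.345098+0.055)/1.055)^2.4 ≈ 0.097587
  G: 172/255 ≈ 0.674510 > 0.04045 → ((0.674510+0.055)/1.055)^2.4 ≈ 0.412543
  B: 94/255 ≈ 0.368627 > 0.04045 → ((0.368627+0.055)/1.055)^2.4 ≈ 0.111932
R_lin = 0.097587, G_lin = 0.412543, B_lin = 0.111932
L = 0.2126×R + 0.7152×G + 0.0722×B
L = 0.2126×0.097587 + 0.7152×0.412543 + 0.0722×0.111932
L ≈ 0.323879


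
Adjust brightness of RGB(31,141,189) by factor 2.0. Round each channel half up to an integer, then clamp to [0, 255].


Multiply each channel by 2.0, round half up, clamp to [0, 255]
R: 31×2.0 = 62
G: 141×2.0 = 282 → clamp → 255
B: 189×2.0 = 378 → clamp → 255
= RGB(62, 255, 255)


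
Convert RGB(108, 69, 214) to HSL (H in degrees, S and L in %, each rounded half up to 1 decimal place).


Normalize: R'=108/255≈0.4235, G'=69/255≈0.2706, B'=214/255≈0.8392
Max=214/255, Min=69/255, Δ=Max-Min=145/255
L = (Max+Min)/2 = (214+69)/510 = 283/510 = 0.55490… → L = 55.5%
L > 0.5 → S = Δ/(2-Max-Min) = 145/(510-214-69) = 145/227 = 0.63876… → S = 63.9%
(the 1/255 factors cancel in S and H, so raw channel differences can be used)
Max is B' → H = 60 × ((R-G)/Δ + 4) = 60 × ((108-69)/145 + 4)
  39/145 + 4 = 0.2689… + 4 = 4.2689…
  H = 60 × 4.2689… = 256.137…° → H = 256.1°
= HSL(256.1°, 63.9%, 55.5%)


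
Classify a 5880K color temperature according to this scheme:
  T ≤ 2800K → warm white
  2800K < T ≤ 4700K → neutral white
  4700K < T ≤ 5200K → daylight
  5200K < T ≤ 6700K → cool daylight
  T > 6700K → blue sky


Temperature: 5880K
5200K < 5880K ≤ 6700K → cool daylight
Classification: cool daylight


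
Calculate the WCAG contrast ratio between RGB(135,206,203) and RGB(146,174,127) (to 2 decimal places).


Linearize each sRGB channel c=v/255: c/12.92 if c ≤ 0.04045 else ((c+0.055)/1.055)^2.4
L = 0.2126×R_lin + 0.7152×G_lin + 0.0722×B_lin
Color 1 (135,206,203):
  R=135: 135/255≈0.5294 > 0.04045 → ((0.5294+0.055)/1.055)^2.4 ≈ 0.24228
  G=206: 206/255≈0.8078 > 0.04045 → ((0.8078+0.055)/1.055)^2.4 ≈ 0.61721
  B=203: 203/255≈0.7961 > 0.04045 → ((0.7961+0.055)/1.055)^2.4 ≈ 0.59720
  L1 = 0.2126×0.24228 + 0.7152×0.61721 + 0.0722×0.59720 ≈ 0.53605
Color 2 (146,174,127):
  R=146: 146/255≈0.5725 > 0.04045 → ((0.5725+0.055)/1.055)^2.4 ≈ 0.28744
  G=174: 174/255≈0.6824 > 0.04045 → ((0.6824+0.055)/1.055)^2.4 ≈ 0.42327
  B=127: 127/255≈0.4980 > 0.04045 → ((0.4980+0.055)/1.055)^2.4 ≈ 0.21223
  L2 = 0.2126×0.28744 + 0.7152×0.42327 + 0.0722×0.21223 ≈ 0.37915
Lighter = 0.53605, Darker = 0.37915
Ratio = (L_lighter + 0.05) / (L_darker + 0.05)
Ratio = (0.53605 + 0.05) / (0.37915 + 0.05) = 0.58605 / 0.42915 ≈ 1.3656
Ratio ≈ 1.37:1


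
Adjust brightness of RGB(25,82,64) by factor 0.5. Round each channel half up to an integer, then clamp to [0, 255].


Multiply each channel by 0.5, round half up, clamp to [0, 255]
R: 25×0.5 = 12.5 → round → 13
G: 82×0.5 = 41
B: 64×0.5 = 32
= RGB(13, 41, 32)


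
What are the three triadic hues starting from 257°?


Triadic: equally spaced at 120° intervals
H1 = 257°
H2 = (257 + 120) mod 360 = 17°
H3 = (257 + 240) mod 360 = 137°
Triadic = 257°, 17°, 137°


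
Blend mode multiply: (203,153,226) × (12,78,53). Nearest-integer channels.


Multiply: C = A×B/255, rounded to nearest integer
R: 203×12/255 = 2436/255 ≈ 9.553 → 10
G: 153×78/255 = 11934/255 ≈ 46.800 → 47
B: 226×53/255 = 11978/255 ≈ 46.973 → 47
= RGB(10, 47, 47)


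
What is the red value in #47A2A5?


Color: #47A2A5
R = 47 = 71
G = A2 = 162
B = A5 = 165
Red = 71


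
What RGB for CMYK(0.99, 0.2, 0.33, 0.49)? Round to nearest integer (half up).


R = 255 × (1-C) × (1-K) = 255 × 0.01 × 0.51 = 1.3005 → 1
G = 255 × (1-M) × (1-K) = 255 × 0.80 × 0.51 = 104.04 → 104
B = 255 × (1-Y) × (1-K) = 255 × 0.67 × 0.51 = 87.1335 → 87
= RGB(1, 104, 87)


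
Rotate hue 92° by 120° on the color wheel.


New hue = (H + rotation) mod 360
New hue = (92 + 120) mod 360
= 212 mod 360
= 212°


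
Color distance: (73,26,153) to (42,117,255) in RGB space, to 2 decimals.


d = √[(R₁-R₂)² + (G₁-G₂)² + (B₁-B₂)²]
d = √[(73-42)² + (26-117)² + (153-255)²]
d = √[961 + 8281 + 10404]
d = √19646
d ≈ 140.16


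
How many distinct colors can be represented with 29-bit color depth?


Colors = 2^bits = 2^29
= 536,870,912 colors


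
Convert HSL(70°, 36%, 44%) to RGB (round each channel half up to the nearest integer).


H=70°, S=0.36, L=0.44
C = (1-|2L-1|)×S = (1-|-0.12|)×0.36 = 0.3168
H' = H/60 = 70/60 ≈ 1.1667; X = C×(1-|H' mod 2 - 1|) = 0.264
m = L - C/2 = 0.44 - 0.1584 = 0.2816
Sector ⌊H'⌋ = 1 → (R',G',B') = (0.264, 0.3168, 0.0)
RGB = ((R'+m)×255, (G'+m)×255, (B'+m)×255) = (139.128, 152.592, 71.808)
Round half up → RGB(139, 153, 72)


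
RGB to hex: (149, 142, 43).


R = 149 → 95 (hex)
G = 142 → 8E (hex)
B = 43 → 2B (hex)
Hex = #958E2B


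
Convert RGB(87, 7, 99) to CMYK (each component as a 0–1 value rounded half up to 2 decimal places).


R'=87/255≈0.3412, G'=7/255≈0.0275, B'=99/255≈0.3882
K = 1 - max(R',G',B') = 1 - 99/255 = 156/255 = 0.61176… → 0.61
(1-R'-K)/(1-K) simplifies to (max-R)/max with max = 99:
C = (99-87)/99 = 12/99 = 0.12121… → 0.12
M = (99-7)/99 = 92/99 = 0.92929… → 0.93
Y = (99-99)/99 = 0/99 = 0 → 0.00
= CMYK(0.12, 0.93, 0.00, 0.61)
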